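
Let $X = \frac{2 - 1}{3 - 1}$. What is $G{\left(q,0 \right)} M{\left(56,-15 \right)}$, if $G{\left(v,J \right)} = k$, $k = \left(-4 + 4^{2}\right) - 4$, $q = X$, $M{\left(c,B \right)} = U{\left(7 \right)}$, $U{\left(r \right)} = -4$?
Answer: $-32$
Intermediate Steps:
$X = \frac{1}{2}$ ($X = 1 \cdot \frac{1}{2} = \frac{1}{2} \approx 0.5$)
$M{\left(c,B \right)} = -4$
$q = \frac{1}{2} \approx 0.5$
$k = 8$ ($k = \left(-4 + 16\right) - 4 = 12 - 4 = 8$)
$G{\left(v,J \right)} = 8$
$G{\left(q,0 \right)} M{\left(56,-15 \right)} = 8 \left(-4\right) = -32$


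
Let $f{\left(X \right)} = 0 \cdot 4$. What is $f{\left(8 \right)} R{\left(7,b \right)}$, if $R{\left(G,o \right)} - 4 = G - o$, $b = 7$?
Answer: $0$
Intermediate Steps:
$R{\left(G,o \right)} = 4 + G - o$ ($R{\left(G,o \right)} = 4 + \left(G - o\right) = 4 + G - o$)
$f{\left(X \right)} = 0$
$f{\left(8 \right)} R{\left(7,b \right)} = 0 \left(4 + 7 - 7\right) = 0 \cdot 4 = 0$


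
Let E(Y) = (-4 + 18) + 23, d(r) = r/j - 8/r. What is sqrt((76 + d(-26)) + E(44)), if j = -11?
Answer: sqrt(2365363)/143 ≈ 10.755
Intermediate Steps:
d(r) = -8/r - r/11 (d(r) = r/(-11) - 8/r = r*(-1/11) - 8/r = -r/11 - 8/r = -8/r - r/11)
E(Y) = 37 (E(Y) = 14 + 23 = 37)
sqrt((76 + d(-26)) + E(44)) = sqrt((76 + (-8/(-26) - 1/11*(-26))) + 37) = sqrt((76 + (-8*(-1/26) + 26/11)) + 37) = sqrt((76 + (4/13 + 26/11)) + 37) = sqrt((76 + 382/143) + 37) = sqrt(11250/143 + 37) = sqrt(16541/143) = sqrt(2365363)/143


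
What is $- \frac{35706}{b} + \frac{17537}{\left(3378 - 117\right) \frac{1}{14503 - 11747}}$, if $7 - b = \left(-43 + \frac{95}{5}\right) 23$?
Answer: $\frac{26901135082}{1822899} \approx 14757.0$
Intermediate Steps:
$b = 559$ ($b = 7 - \left(-43 + \frac{95}{5}\right) 23 = 7 - \left(-43 + 95 \cdot \frac{1}{5}\right) 23 = 7 - \left(-43 + 19\right) 23 = 7 - \left(-24\right) 23 = 7 - -552 = 7 + 552 = 559$)
$- \frac{35706}{b} + \frac{17537}{\left(3378 - 117\right) \frac{1}{14503 - 11747}} = - \frac{35706}{559} + \frac{17537}{\left(3378 - 117\right) \frac{1}{14503 - 11747}} = \left(-35706\right) \frac{1}{559} + \frac{17537}{3261 \cdot \frac{1}{2756}} = - \frac{35706}{559} + \frac{17537}{3261 \cdot \frac{1}{2756}} = - \frac{35706}{559} + \frac{17537}{\frac{3261}{2756}} = - \frac{35706}{559} + 17537 \cdot \frac{2756}{3261} = - \frac{35706}{559} + \frac{48331972}{3261} = \frac{26901135082}{1822899}$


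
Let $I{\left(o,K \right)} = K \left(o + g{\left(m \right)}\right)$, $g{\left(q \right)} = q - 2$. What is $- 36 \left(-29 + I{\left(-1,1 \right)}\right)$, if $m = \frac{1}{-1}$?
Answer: $1188$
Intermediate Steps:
$m = -1$
$g{\left(q \right)} = -2 + q$
$I{\left(o,K \right)} = K \left(-3 + o\right)$ ($I{\left(o,K \right)} = K \left(o - 3\right) = K \left(-3 + o\right)$)
$- 36 \left(-29 + I{\left(-1,1 \right)}\right) = - 36 \left(-29 + 1 \left(-3 - 1\right)\right) = - 36 \left(-29 + 1 \left(-4\right)\right) = - 36 \left(-29 - 4\right) = \left(-36\right) \left(-33\right) = 1188$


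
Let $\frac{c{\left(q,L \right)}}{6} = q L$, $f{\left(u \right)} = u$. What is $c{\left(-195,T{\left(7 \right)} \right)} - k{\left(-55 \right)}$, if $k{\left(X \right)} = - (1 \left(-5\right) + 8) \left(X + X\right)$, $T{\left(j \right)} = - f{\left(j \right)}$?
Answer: $7860$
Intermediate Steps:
$T{\left(j \right)} = - j$
$c{\left(q,L \right)} = 6 L q$ ($c{\left(q,L \right)} = 6 q L = 6 L q$)
$k{\left(X \right)} = - 6 X$ ($k{\left(X \right)} = - (-5 + 8) 2 X = \left(-1\right) 3 \cdot 2 X = - 3 \cdot 2 X = - 6 X$)
$c{\left(-195,T{\left(7 \right)} \right)} - k{\left(-55 \right)} = 6 \left(\left(-1\right) 7\right) \left(-195\right) - \left(-6\right) \left(-55\right) = 6 \left(-7\right) \left(-195\right) - 330 = 8190 - 330 = 7860$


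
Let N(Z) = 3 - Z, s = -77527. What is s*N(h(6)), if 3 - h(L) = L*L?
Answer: -2790972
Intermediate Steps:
h(L) = 3 - L² (h(L) = 3 - L*L = 3 - L²)
s*N(h(6)) = -77527*(3 - (3 - 1*6²)) = -77527*(3 - (3 - 1*36)) = -77527*(3 - (3 - 36)) = -77527*(3 - 1*(-33)) = -77527*(3 + 33) = -77527*36 = -2790972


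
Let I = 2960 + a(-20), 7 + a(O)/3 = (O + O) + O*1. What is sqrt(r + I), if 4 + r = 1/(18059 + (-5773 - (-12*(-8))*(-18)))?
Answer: sqrt(11042051306)/2002 ≈ 52.488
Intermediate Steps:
a(O) = -21 + 9*O (a(O) = -21 + 3*((O + O) + O*1) = -21 + 3*(2*O + O) = -21 + 3*(3*O) = -21 + 9*O)
I = 2759 (I = 2960 + (-21 + 9*(-20)) = 2960 + (-21 - 180) = 2960 - 201 = 2759)
r = -56055/14014 (r = -4 + 1/(18059 + (-5773 - (-12*(-8))*(-18))) = -4 + 1/(18059 + (-5773 - 96*(-18))) = -4 + 1/(18059 + (-5773 - 1*(-1728))) = -4 + 1/(18059 + (-5773 + 1728)) = -4 + 1/(18059 - 4045) = -4 + 1/14014 = -56055/14014 ≈ -3.9999)
sqrt(r + I) = sqrt(-56055/14014 + 2759) = sqrt(38608571/14014) = sqrt(11042051306)/2002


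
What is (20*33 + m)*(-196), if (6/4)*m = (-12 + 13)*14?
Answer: -393568/3 ≈ -1.3119e+5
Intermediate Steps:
m = 28/3 (m = 2*((-12 + 13)*14)/3 = 2*(1*14)/3 = (2/3)*14 = 28/3 ≈ 9.3333)
(20*33 + m)*(-196) = (20*33 + 28/3)*(-196) = (660 + 28/3)*(-196) = (2008/3)*(-196) = -393568/3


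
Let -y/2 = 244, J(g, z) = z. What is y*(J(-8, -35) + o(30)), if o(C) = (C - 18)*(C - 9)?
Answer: -105896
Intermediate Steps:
o(C) = (-18 + C)*(-9 + C)
y = -488 (y = -2*244 = -488)
y*(J(-8, -35) + o(30)) = -488*(-35 + (162 + 30² - 27*30)) = -488*(-35 + (162 + 900 - 810)) = -488*(-35 + 252) = -488*217 = -105896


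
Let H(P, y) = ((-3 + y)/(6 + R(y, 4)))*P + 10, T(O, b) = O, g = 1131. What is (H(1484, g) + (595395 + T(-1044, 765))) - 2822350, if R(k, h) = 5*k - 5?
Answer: -224996997/101 ≈ -2.2277e+6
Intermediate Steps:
R(k, h) = -5 + 5*k
H(P, y) = 10 + P*(-3 + y)/(1 + 5*y) (H(P, y) = ((-3 + y)/(6 + (-5 + 5*y)))*P + 10 = ((-3 + y)/(1 + 5*y))*P + 10 = P*(-3 + y)/(1 + 5*y) + 10 = 10 + P*(-3 + y)/(1 + 5*y))
(H(1484, g) + (595395 + T(-1044, 765))) - 2822350 = ((10 - 3*1484 + 50*1131 + 1484*1131)/(1 + 5*1131) + (595395 - 1044)) - 2822350 = ((10 - 4452 + 56550 + 1678404)/(1 + 5655) + 594351) - 2822350 = (1730512/5656 + 594351) - 2822350 = ((1/5656)*1730512 + 594351) - 2822350 = (30902/101 + 594351) - 2822350 = 60060353/101 - 2822350 = -224996997/101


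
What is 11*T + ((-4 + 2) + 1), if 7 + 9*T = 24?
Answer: 178/9 ≈ 19.778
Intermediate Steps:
T = 17/9 (T = -7/9 + (⅑)*24 = -7/9 + 8/3 = 17/9 ≈ 1.8889)
11*T + ((-4 + 2) + 1) = 11*(17/9) + ((-4 + 2) + 1) = 187/9 + (-2 + 1) = 187/9 - 1 = 178/9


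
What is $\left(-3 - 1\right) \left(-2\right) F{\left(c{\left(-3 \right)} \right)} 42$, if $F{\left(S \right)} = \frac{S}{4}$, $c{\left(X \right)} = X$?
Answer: $-252$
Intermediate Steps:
$F{\left(S \right)} = \frac{S}{4}$ ($F{\left(S \right)} = S \frac{1}{4} = \frac{S}{4}$)
$\left(-3 - 1\right) \left(-2\right) F{\left(c{\left(-3 \right)} \right)} 42 = \left(-3 - 1\right) \left(-2\right) \frac{1}{4} \left(-3\right) 42 = \left(-3 - 1\right) \left(-2\right) \left(- \frac{3}{4}\right) 42 = \left(-4\right) \left(-2\right) \left(- \frac{3}{4}\right) 42 = 8 \left(- \frac{3}{4}\right) 42 = \left(-6\right) 42 = -252$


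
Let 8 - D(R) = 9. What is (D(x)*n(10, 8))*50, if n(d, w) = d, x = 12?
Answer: -500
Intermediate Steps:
D(R) = -1 (D(R) = 8 - 1*9 = 8 - 9 = -1)
(D(x)*n(10, 8))*50 = -1*10*50 = -10*50 = -500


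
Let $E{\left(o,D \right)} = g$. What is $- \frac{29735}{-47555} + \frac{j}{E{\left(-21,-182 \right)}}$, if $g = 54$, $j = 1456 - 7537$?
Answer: $- \frac{19171751}{171198} \approx -111.99$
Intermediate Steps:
$j = -6081$
$E{\left(o,D \right)} = 54$
$- \frac{29735}{-47555} + \frac{j}{E{\left(-21,-182 \right)}} = - \frac{29735}{-47555} - \frac{6081}{54} = \left(-29735\right) \left(- \frac{1}{47555}\right) - \frac{2027}{18} = \frac{5947}{9511} - \frac{2027}{18} = - \frac{19171751}{171198}$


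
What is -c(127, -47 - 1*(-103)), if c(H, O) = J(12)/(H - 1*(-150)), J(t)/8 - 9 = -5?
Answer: -32/277 ≈ -0.11552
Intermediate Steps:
J(t) = 32 (J(t) = 72 + 8*(-5) = 72 - 40 = 32)
c(H, O) = 32/(150 + H) (c(H, O) = 32/(H - 1*(-150)) = 32/(H + 150) = 32/(150 + H))
-c(127, -47 - 1*(-103)) = -32/(150 + 127) = -32/277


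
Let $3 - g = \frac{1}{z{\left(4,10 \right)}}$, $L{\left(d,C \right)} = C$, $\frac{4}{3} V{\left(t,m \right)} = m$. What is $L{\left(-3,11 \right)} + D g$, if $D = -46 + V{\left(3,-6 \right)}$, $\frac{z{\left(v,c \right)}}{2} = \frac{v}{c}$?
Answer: $- \frac{619}{8} \approx -77.375$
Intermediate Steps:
$V{\left(t,m \right)} = \frac{3 m}{4}$
$z{\left(v,c \right)} = \frac{2 v}{c}$ ($z{\left(v,c \right)} = 2 \frac{v}{c} = \frac{2 v}{c}$)
$D = - \frac{101}{2}$ ($D = -46 + \frac{3}{4} \left(-6\right) = -46 - \frac{9}{2} = - \frac{101}{2} \approx -50.5$)
$g = \frac{7}{4}$ ($g = 3 - \frac{1}{2 \cdot 4 \cdot \frac{1}{10}} = 3 - \frac{1}{\frac{4}{5}} = 3 - \frac{5}{4} = \frac{7}{4} \approx 1.75$)
$L{\left(-3,11 \right)} + D g = 11 - \frac{707}{8} = - \frac{619}{8}$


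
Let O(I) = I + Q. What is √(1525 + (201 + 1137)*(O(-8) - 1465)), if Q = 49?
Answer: I*√1903787 ≈ 1379.8*I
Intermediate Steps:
O(I) = 49 + I (O(I) = I + 49 = 49 + I)
√(1525 + (201 + 1137)*(O(-8) - 1465)) = √(1525 + (201 + 1137)*((49 - 8) - 1465)) = √(1525 + 1338*(41 - 1465)) = √(1525 + 1338*(-1424)) = √(1525 - 1905312) = √(-1903787) = I*√1903787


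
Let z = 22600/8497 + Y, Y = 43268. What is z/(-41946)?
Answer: -61278466/59402527 ≈ -1.0316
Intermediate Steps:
z = 367670796/8497 (z = 22600/8497 + 43268 = 367670796/8497 ≈ 43271.)
z/(-41946) = (367670796/8497)/(-41946) = (367670796/8497)*(-1/41946) = -61278466/59402527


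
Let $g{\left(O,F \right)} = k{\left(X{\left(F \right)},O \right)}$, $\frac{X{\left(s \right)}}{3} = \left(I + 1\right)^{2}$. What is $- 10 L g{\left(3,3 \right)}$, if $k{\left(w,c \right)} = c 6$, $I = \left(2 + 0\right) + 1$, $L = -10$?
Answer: $1800$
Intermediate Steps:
$I = 3$ ($I = 2 + 1 = 3$)
$X{\left(s \right)} = 48$ ($X{\left(s \right)} = 3 \left(3 + 1\right)^{2} = 3 \cdot 4^{2} = 3 \cdot 16 = 48$)
$k{\left(w,c \right)} = 6 c$
$g{\left(O,F \right)} = 6 O$
$- 10 L g{\left(3,3 \right)} = \left(-10\right) \left(-10\right) 6 \cdot 3 = 100 \cdot 18 = 1800$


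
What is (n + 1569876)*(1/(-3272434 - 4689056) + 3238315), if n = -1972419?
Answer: -384381042403704241/294870 ≈ -1.3036e+12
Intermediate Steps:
(n + 1569876)*(1/(-3272434 - 4689056) + 3238315) = (-1972419 + 1569876)*(1/(-3272434 - 4689056) + 3238315) = -402543*(1/(-7961490) + 3238315) = -402543*(-1/7961490 + 3238315) = -402543*25781812489349/7961490 = -384381042403704241/294870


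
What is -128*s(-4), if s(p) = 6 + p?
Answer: -256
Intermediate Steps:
-128*s(-4) = -128*(6 - 4) = -128*2 = -256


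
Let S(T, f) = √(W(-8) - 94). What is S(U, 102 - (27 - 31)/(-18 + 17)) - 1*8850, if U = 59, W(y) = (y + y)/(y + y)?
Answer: -8850 + I*√93 ≈ -8850.0 + 9.6436*I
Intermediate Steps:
W(y) = 1 (W(y) = (2*y)/((2*y)) = (2*y)*(1/(2*y)) = 1)
S(T, f) = I*√93 (S(T, f) = √(1 - 94) = √(-93) = I*√93)
S(U, 102 - (27 - 31)/(-18 + 17)) - 1*8850 = I*√93 - 1*8850 = I*√93 - 8850 = -8850 + I*√93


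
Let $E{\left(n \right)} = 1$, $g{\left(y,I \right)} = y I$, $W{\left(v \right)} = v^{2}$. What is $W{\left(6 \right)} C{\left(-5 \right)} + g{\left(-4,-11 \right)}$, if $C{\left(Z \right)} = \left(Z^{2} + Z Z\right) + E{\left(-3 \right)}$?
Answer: $1880$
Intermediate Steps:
$g{\left(y,I \right)} = I y$
$C{\left(Z \right)} = 1 + 2 Z^{2}$ ($C{\left(Z \right)} = \left(Z^{2} + Z Z\right) + 1 = \left(Z^{2} + Z^{2}\right) + 1 = 2 Z^{2} + 1 = 1 + 2 Z^{2}$)
$W{\left(6 \right)} C{\left(-5 \right)} + g{\left(-4,-11 \right)} = 6^{2} \left(1 + 2 \left(-5\right)^{2}\right) - -44 = 36 \left(1 + 2 \cdot 25\right) + 44 = 36 \left(1 + 50\right) + 44 = 36 \cdot 51 + 44 = 1836 + 44 = 1880$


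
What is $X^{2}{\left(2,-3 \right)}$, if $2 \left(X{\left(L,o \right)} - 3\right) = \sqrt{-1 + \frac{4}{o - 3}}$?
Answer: $\frac{103}{12} + i \sqrt{15} \approx 8.5833 + 3.873 i$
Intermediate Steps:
$X{\left(L,o \right)} = 3 + \frac{\sqrt{-1 + \frac{4}{-3 + o}}}{2}$ ($X{\left(L,o \right)} = 3 + \frac{\sqrt{-1 + \frac{4}{o - 3}}}{2} = 3 + \frac{\sqrt{-1 + \frac{4}{-3 + o}}}{2}$)
$X^{2}{\left(2,-3 \right)} = \left(3 + \frac{\sqrt{\frac{7 - -3}{-3 - 3}}}{2}\right)^{2} = \left(3 + \frac{\sqrt{\frac{7 + 3}{-6}}}{2}\right)^{2} = \left(3 + \frac{\sqrt{\left(- \frac{1}{6}\right) 10}}{2}\right)^{2} = \left(3 + \frac{\sqrt{- \frac{5}{3}}}{2}\right)^{2} = \left(3 + \frac{\frac{1}{3} i \sqrt{15}}{2}\right)^{2} = \left(3 + \frac{i \sqrt{15}}{6}\right)^{2}$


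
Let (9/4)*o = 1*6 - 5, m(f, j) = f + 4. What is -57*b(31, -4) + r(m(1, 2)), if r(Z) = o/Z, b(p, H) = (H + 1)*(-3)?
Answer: -23081/45 ≈ -512.91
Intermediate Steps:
b(p, H) = -3 - 3*H (b(p, H) = (1 + H)*(-3) = -3 - 3*H)
m(f, j) = 4 + f
o = 4/9 (o = 4*(1*6 - 5)/9 = 4*(6 - 5)/9 = (4/9)*1 = 4/9 ≈ 0.44444)
r(Z) = 4/(9*Z)
-57*b(31, -4) + r(m(1, 2)) = -57*(-3 - 3*(-4)) + 4/(9*(4 + 1)) = -57*(-3 + 12) + (4/9)/5 = -57*9 + (4/9)*(⅕) = -513 + 4/45 = -23081/45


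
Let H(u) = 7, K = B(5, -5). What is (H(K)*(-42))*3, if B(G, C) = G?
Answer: -882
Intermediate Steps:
K = 5
(H(K)*(-42))*3 = (7*(-42))*3 = -294*3 = -882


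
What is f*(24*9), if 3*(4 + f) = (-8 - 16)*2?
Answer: -4320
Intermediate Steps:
f = -20 (f = -4 + ((-8 - 16)*2)/3 = -4 + (-24*2)/3 = -4 + (1/3)*(-48) = -4 - 16 = -20)
f*(24*9) = -480*9 = -20*216 = -4320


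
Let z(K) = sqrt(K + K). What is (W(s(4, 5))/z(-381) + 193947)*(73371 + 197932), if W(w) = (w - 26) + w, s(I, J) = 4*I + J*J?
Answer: 52618402941 - 7596484*I*sqrt(762)/381 ≈ 5.2618e+10 - 5.5038e+5*I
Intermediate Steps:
s(I, J) = J**2 + 4*I (s(I, J) = 4*I + J**2 = J**2 + 4*I)
W(w) = -26 + 2*w (W(w) = (-26 + w) + w = -26 + 2*w)
z(K) = sqrt(2)*sqrt(K) (z(K) = sqrt(2*K) = sqrt(2)*sqrt(K))
(W(s(4, 5))/z(-381) + 193947)*(73371 + 197932) = ((-26 + 2*(5**2 + 4*4))/((sqrt(2)*sqrt(-381))) + 193947)*(73371 + 197932) = ((-26 + 2*(25 + 16))/((sqrt(2)*(I*sqrt(381)))) + 193947)*271303 = ((-26 + 2*41)/((I*sqrt(762))) + 193947)*271303 = ((-26 + 82)*(-I*sqrt(762)/762) + 193947)*271303 = (56*(-I*sqrt(762)/762) + 193947)*271303 = (-28*I*sqrt(762)/381 + 193947)*271303 = (193947 - 28*I*sqrt(762)/381)*271303 = 52618402941 - 7596484*I*sqrt(762)/381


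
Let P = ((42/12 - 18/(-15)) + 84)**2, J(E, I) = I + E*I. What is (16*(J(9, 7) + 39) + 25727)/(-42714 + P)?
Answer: -2747100/3484631 ≈ -0.78835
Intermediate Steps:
P = 786769/100 (P = ((42*(1/12) - 18*(-1/15)) + 84)**2 = ((7/2 + 6/5) + 84)**2 = (47/10 + 84)**2 = (887/10)**2 = 786769/100 ≈ 7867.7)
(16*(J(9, 7) + 39) + 25727)/(-42714 + P) = (16*(7*(1 + 9) + 39) + 25727)/(-42714 + 786769/100) = (16*(7*10 + 39) + 25727)/(-3484631/100) = (16*(70 + 39) + 25727)*(-100/3484631) = (16*109 + 25727)*(-100/3484631) = (1744 + 25727)*(-100/3484631) = 27471*(-100/3484631) = -2747100/3484631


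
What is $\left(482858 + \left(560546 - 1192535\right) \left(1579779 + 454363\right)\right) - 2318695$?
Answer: $-1285557204275$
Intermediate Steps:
$\left(482858 + \left(560546 - 1192535\right) \left(1579779 + 454363\right)\right) - 2318695 = \left(482858 - 1285555368438\right) - 2318695 = -1285554885580 - 2318695 = -1285557204275$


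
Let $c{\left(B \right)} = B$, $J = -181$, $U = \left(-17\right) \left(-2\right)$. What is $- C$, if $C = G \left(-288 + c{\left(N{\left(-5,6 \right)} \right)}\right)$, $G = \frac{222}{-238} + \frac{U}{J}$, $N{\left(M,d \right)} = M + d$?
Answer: $- \frac{989617}{3077} \approx -321.62$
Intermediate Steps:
$U = 34$
$G = - \frac{24137}{21539}$ ($G = \frac{222}{-238} + \frac{34}{-181} = 222 \left(- \frac{1}{238}\right) + 34 \left(- \frac{1}{181}\right) = - \frac{111}{119} - \frac{34}{181} = - \frac{24137}{21539} \approx -1.1206$)
$C = \frac{989617}{3077}$ ($C = - \frac{24137 \left(-288 + \left(-5 + 6\right)\right)}{21539} = - \frac{24137 \left(-288 + 1\right)}{21539} = \left(- \frac{24137}{21539}\right) \left(-287\right) = \frac{989617}{3077} \approx 321.62$)
$- C = \left(-1\right) \frac{989617}{3077} = - \frac{989617}{3077}$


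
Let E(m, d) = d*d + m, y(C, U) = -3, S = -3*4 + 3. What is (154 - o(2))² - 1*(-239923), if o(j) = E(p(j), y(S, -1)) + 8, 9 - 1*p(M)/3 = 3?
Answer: 254084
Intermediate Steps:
p(M) = 18 (p(M) = 27 - 3*3 = 27 - 9 = 18)
S = -9 (S = -12 + 3 = -9)
E(m, d) = m + d² (E(m, d) = d² + m = m + d²)
o(j) = 35 (o(j) = (18 + (-3)²) + 8 = (18 + 9) + 8 = 27 + 8 = 35)
(154 - o(2))² - 1*(-239923) = (154 - 1*35)² - 1*(-239923) = (154 - 35)² + 239923 = 119² + 239923 = 14161 + 239923 = 254084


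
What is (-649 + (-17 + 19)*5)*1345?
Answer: -859455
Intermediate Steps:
(-649 + (-17 + 19)*5)*1345 = (-649 + 2*5)*1345 = (-649 + 10)*1345 = -639*1345 = -859455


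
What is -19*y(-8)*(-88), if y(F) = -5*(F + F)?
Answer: 133760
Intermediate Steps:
y(F) = -10*F
-19*y(-8)*(-88) = -(-190)*(-8)*(-88) = -19*80*(-88) = -1520*(-88) = 133760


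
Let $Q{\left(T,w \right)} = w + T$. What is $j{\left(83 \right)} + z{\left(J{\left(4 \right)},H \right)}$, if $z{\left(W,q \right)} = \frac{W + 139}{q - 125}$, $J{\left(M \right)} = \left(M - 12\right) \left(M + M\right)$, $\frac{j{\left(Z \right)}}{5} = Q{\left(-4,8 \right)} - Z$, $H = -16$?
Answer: $- \frac{18590}{47} \approx -395.53$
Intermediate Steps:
$Q{\left(T,w \right)} = T + w$
$j{\left(Z \right)} = 20 - 5 Z$ ($j{\left(Z \right)} = 5 \left(\left(-4 + 8\right) - Z\right) = 5 \left(4 - Z\right) = 20 - 5 Z$)
$J{\left(M \right)} = 2 M \left(-12 + M\right)$ ($J{\left(M \right)} = \left(-12 + M\right) 2 M = 2 M \left(-12 + M\right)$)
$z{\left(W,q \right)} = \frac{139 + W}{-125 + q}$
$j{\left(83 \right)} + z{\left(J{\left(4 \right)},H \right)} = \left(20 - 415\right) + \frac{139 + 2 \cdot 4 \left(-12 + 4\right)}{-125 - 16} = \left(20 - 415\right) + \frac{139 + 2 \cdot 4 \left(-8\right)}{-141} = -395 - \frac{139 - 64}{141} = -395 - \frac{25}{47} = - \frac{18590}{47}$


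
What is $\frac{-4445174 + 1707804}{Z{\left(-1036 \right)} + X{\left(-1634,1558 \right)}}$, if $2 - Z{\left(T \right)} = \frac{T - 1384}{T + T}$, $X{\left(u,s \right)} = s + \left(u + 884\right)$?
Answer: $- \frac{283591532}{83795} \approx -3384.3$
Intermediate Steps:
$X{\left(u,s \right)} = 884 + s + u$ ($X{\left(u,s \right)} = s + \left(884 + u\right) = 884 + s + u$)
$Z{\left(T \right)} = 2 - \frac{-1384 + T}{2 T}$ ($Z{\left(T \right)} = 2 - \frac{T - 1384}{T + T} = 2 - \frac{-1384 + T}{2 T}$)
$\frac{-4445174 + 1707804}{Z{\left(-1036 \right)} + X{\left(-1634,1558 \right)}} = \frac{-4445174 + 1707804}{\left(\frac{3}{2} + \frac{692}{-1036}\right) + \left(884 + 1558 - 1634\right)} = - \frac{2737370}{\left(\frac{3}{2} + 692 \left(- \frac{1}{1036}\right)\right) + 808} = - \frac{2737370}{\left(\frac{3}{2} - \frac{173}{259}\right) + 808} = - \frac{2737370}{\frac{431}{518} + 808} = - \frac{2737370}{\frac{418975}{518}} = \left(-2737370\right) \frac{518}{418975} = - \frac{283591532}{83795}$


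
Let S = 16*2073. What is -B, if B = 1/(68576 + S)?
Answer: -1/101744 ≈ -9.8286e-6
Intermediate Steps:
S = 33168
B = 1/101744 (B = 1/(68576 + 33168) = 1/101744 ≈ 9.8286e-6)
-B = -1*1/101744 = -1/101744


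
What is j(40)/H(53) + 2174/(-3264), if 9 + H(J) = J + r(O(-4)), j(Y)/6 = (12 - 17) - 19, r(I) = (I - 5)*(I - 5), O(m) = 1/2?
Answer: -1219391/419424 ≈ -2.9073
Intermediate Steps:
O(m) = ½
r(I) = (-5 + I)² (r(I) = (-5 + I)*(-5 + I) = (-5 + I)²)
j(Y) = -144 (j(Y) = 6*((12 - 17) - 19) = 6*(-5 - 19) = 6*(-24) = -144)
H(J) = 45/4 + J (H(J) = -9 + (J + (-5 + ½)²) = -9 + (J + (-9/2)²) = -9 + (J + 81/4) = -9 + (81/4 + J) = 45/4 + J)
j(40)/H(53) + 2174/(-3264) = -144/(45/4 + 53) + 2174/(-3264) = -144/257/4 + 2174*(-1/3264) = -144*4/257 - 1087/1632 = -576/257 - 1087/1632 = -1219391/419424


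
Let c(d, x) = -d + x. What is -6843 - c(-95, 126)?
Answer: -7064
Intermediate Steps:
c(d, x) = x - d
-6843 - c(-95, 126) = -6843 - (126 - 1*(-95)) = -6843 - (126 + 95) = -6843 - 1*221 = -6843 - 221 = -7064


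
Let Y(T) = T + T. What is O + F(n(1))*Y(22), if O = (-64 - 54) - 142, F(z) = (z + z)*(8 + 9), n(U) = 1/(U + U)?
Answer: 488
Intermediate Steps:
Y(T) = 2*T
n(U) = 1/(2*U)
F(z) = 34*z (F(z) = (2*z)*17 = 34*z)
O = -260 (O = -118 - 142 = -260)
O + F(n(1))*Y(22) = -260 + (34*((½)/1))*(2*22) = -260 + (34*((½)*1))*44 = -260 + (34*(½))*44 = -260 + 17*44 = -260 + 748 = 488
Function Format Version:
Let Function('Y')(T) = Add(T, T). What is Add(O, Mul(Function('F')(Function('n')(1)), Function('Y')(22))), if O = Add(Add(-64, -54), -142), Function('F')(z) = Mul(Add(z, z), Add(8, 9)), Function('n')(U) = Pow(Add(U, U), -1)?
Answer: 488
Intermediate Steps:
Function('Y')(T) = Mul(2, T)
Function('n')(U) = Mul(Rational(1, 2), Pow(U, -1)) (Function('n')(U) = Pow(Mul(2, U), -1) = Mul(Rational(1, 2), Pow(U, -1)))
Function('F')(z) = Mul(34, z) (Function('F')(z) = Mul(Mul(2, z), 17) = Mul(34, z))
O = -260 (O = Add(-118, -142) = -260)
Add(O, Mul(Function('F')(Function('n')(1)), Function('Y')(22))) = Add(-260, Mul(Mul(34, Mul(Rational(1, 2), Pow(1, -1))), Mul(2, 22))) = Add(-260, Mul(Mul(34, Mul(Rational(1, 2), 1)), 44)) = Add(-260, Mul(Mul(34, Rational(1, 2)), 44)) = Add(-260, Mul(17, 44)) = Add(-260, 748) = 488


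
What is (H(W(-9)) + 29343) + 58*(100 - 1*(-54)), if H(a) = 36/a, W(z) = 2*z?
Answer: 38273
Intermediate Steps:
(H(W(-9)) + 29343) + 58*(100 - 1*(-54)) = (36/((2*(-9))) + 29343) + 58*(100 - 1*(-54)) = (36/(-18) + 29343) + 58*(100 + 54) = (36*(-1/18) + 29343) + 58*154 = (-2 + 29343) + 8932 = 29341 + 8932 = 38273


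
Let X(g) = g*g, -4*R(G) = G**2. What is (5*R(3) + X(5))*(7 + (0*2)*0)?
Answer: 385/4 ≈ 96.250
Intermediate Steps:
R(G) = -G**2/4
X(g) = g**2
(5*R(3) + X(5))*(7 + (0*2)*0) = (5*(-1/4*3**2) + 5**2)*(7 + (0*2)*0) = (5*(-1/4*9) + 25)*(7 + 0*0) = (5*(-9/4) + 25)*(7 + 0) = (-45/4 + 25)*7 = (55/4)*7 = 385/4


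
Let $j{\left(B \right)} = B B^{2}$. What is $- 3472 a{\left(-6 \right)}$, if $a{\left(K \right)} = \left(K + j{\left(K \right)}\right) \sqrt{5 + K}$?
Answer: $770784 i \approx 7.7078 \cdot 10^{5} i$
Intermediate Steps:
$j{\left(B \right)} = B^{3}$
$a{\left(K \right)} = \sqrt{5 + K} \left(K + K^{3}\right)$ ($a{\left(K \right)} = \left(K + K^{3}\right) \sqrt{5 + K} = \sqrt{5 + K} \left(K + K^{3}\right)$)
$- 3472 a{\left(-6 \right)} = - 3472 \left(- 6 \sqrt{5 - 6} \left(1 + \left(-6\right)^{2}\right)\right) = - 3472 \left(- 6 \sqrt{-1} \left(1 + 36\right)\right) = - 3472 \left(\left(-6\right) i 37\right) = - 3472 \left(- 222 i\right) = 770784 i$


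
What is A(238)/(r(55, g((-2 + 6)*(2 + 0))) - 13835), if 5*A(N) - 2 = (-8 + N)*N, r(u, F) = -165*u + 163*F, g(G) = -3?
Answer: -54742/116995 ≈ -0.46790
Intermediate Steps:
A(N) = ⅖ + N*(-8 + N)/5 (A(N) = ⅖ + ((-8 + N)*N)/5 = ⅖ + (N*(-8 + N))/5 = ⅖ + N*(-8 + N)/5)
A(238)/(r(55, g((-2 + 6)*(2 + 0))) - 13835) = (⅖ - 8/5*238 + (⅕)*238²)/((-165*55 + 163*(-3)) - 13835) = (⅖ - 1904/5 + (⅕)*56644)/((-9075 - 489) - 13835) = (⅖ - 1904/5 + 56644/5)/(-9564 - 13835) = (54742/5)/(-23399) = (54742/5)*(-1/23399) = -54742/116995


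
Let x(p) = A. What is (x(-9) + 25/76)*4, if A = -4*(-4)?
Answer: 1241/19 ≈ 65.316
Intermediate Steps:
A = 16
x(p) = 16
(x(-9) + 25/76)*4 = (16 + 25/76)*4 = (1241/76)*4 = 1241/19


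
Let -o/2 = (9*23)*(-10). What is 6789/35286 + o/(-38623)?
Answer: 38709169/454283726 ≈ 0.085209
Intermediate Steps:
o = 4140 (o = -2*9*23*(-10) = -414*(-10) = -2*(-2070) = 4140)
6789/35286 + o/(-38623) = 6789/35286 + 4140/(-38623) = 6789*(1/35286) + 4140*(-1/38623) = 2263/11762 - 4140/38623 = 38709169/454283726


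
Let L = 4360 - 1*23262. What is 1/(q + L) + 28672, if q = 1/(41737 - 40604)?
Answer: 614038547347/21415965 ≈ 28672.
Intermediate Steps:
L = -18902 (L = 4360 - 23262 = -18902)
q = 1/1133 ≈ 0.00088261
1/(q + L) + 28672 = 1/(1/1133 - 18902) + 28672 = 1/(-21415965/1133) + 28672 = -1133/21415965 + 28672 = 614038547347/21415965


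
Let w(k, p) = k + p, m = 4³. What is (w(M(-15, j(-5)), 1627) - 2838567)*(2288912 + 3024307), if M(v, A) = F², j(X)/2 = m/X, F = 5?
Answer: -15073150679385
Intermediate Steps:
m = 64
j(X) = 128/X (j(X) = 2*(64/X) = 128/X)
M(v, A) = 25 (M(v, A) = 5² = 25)
(w(M(-15, j(-5)), 1627) - 2838567)*(2288912 + 3024307) = ((25 + 1627) - 2838567)*(2288912 + 3024307) = (1652 - 2838567)*5313219 = -2836915*5313219 = -15073150679385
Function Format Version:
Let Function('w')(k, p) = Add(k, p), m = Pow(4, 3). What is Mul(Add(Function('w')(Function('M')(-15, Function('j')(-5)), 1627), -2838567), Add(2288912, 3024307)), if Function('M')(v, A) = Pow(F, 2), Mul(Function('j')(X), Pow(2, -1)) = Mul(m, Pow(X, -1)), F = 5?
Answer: -15073150679385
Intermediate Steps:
m = 64
Function('j')(X) = Mul(128, Pow(X, -1)) (Function('j')(X) = Mul(2, Mul(64, Pow(X, -1))) = Mul(128, Pow(X, -1)))
Function('M')(v, A) = 25 (Function('M')(v, A) = Pow(5, 2) = 25)
Mul(Add(Function('w')(Function('M')(-15, Function('j')(-5)), 1627), -2838567), Add(2288912, 3024307)) = Mul(Add(Add(25, 1627), -2838567), Add(2288912, 3024307)) = Mul(Add(1652, -2838567), 5313219) = Mul(-2836915, 5313219) = -15073150679385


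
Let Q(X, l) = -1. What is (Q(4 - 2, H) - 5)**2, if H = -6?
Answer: 36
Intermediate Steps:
(Q(4 - 2, H) - 5)**2 = (-1 - 5)**2 = (-6)**2 = 36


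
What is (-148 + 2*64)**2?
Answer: 400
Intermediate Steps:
(-148 + 2*64)**2 = (-148 + 128)**2 = (-20)**2 = 400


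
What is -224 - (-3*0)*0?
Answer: -224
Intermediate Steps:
-224 - (-3*0)*0 = -224 - 0*0 = -224 - 1*0 = -224 + 0 = -224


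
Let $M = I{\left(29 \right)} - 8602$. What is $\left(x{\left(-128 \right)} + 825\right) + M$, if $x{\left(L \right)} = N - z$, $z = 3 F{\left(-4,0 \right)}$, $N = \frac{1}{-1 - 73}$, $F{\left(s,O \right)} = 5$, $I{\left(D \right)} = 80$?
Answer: $- \frac{570689}{74} \approx -7712.0$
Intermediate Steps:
$N = - \frac{1}{74}$ ($N = \frac{1}{-74} = - \frac{1}{74} \approx -0.013514$)
$M = -8522$ ($M = 80 - 8602 = -8522$)
$z = 15$ ($z = 3 \cdot 5 = 15$)
$x{\left(L \right)} = - \frac{1111}{74}$ ($x{\left(L \right)} = - \frac{1}{74} - 15 = - \frac{1111}{74}$)
$\left(x{\left(-128 \right)} + 825\right) + M = \left(- \frac{1111}{74} + 825\right) - 8522 = \frac{59939}{74} - 8522 = - \frac{570689}{74}$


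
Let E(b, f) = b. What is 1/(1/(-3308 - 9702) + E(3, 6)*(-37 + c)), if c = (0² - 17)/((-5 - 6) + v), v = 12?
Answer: -13010/2107621 ≈ -0.0061728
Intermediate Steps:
c = -17 (c = (0² - 17)/((-5 - 6) + 12) = (0 - 17)/(-11 + 12) = -17/1 = -17*1 = -17)
1/(1/(-3308 - 9702) + E(3, 6)*(-37 + c)) = 1/(1/(-3308 - 9702) + 3*(-37 - 17)) = 1/(1/(-13010) + 3*(-54)) = 1/(-1/13010 - 162) = 1/(-2107621/13010) = -13010/2107621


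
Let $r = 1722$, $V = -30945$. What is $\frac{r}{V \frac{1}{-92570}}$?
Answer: $\frac{10627036}{2063} \approx 5151.3$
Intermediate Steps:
$\frac{r}{V \frac{1}{-92570}} = \frac{1722}{\left(-30945\right) \frac{1}{-92570}} = \frac{1722}{\left(-30945\right) \left(- \frac{1}{92570}\right)} = \frac{1722}{\frac{6189}{18514}} = 1722 \cdot \frac{18514}{6189} = \frac{10627036}{2063}$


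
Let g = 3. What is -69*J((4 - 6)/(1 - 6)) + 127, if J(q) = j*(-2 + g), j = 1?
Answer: 58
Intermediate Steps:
J(q) = 1 (J(q) = 1*(-2 + 3) = 1*1 = 1)
-69*J((4 - 6)/(1 - 6)) + 127 = -69*1 + 127 = -69 + 127 = 58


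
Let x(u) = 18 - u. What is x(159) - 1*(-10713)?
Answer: 10572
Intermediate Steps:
x(159) - 1*(-10713) = (18 - 1*159) - 1*(-10713) = (18 - 159) + 10713 = -141 + 10713 = 10572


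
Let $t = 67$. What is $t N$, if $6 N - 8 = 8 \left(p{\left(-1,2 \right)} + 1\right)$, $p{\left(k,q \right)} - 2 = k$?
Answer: $268$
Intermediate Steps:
$p{\left(k,q \right)} = 2 + k$
$N = 4$ ($N = \frac{4}{3} + \frac{8 \left(\left(2 - 1\right) + 1\right)}{6} = \frac{4}{3} + \frac{8 \left(1 + 1\right)}{6} = \frac{4}{3} + \frac{8 \cdot 2}{6} = \frac{4}{3} + \frac{1}{6} \cdot 16 = \frac{4}{3} + \frac{8}{3} = 4$)
$t N = 67 \cdot 4 = 268$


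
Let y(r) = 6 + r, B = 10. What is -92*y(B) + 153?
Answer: -1319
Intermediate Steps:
-92*y(B) + 153 = -92*(6 + 10) + 153 = -92*16 + 153 = -1472 + 153 = -1319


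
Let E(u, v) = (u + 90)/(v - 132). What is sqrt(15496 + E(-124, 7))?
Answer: 9*sqrt(119570)/25 ≈ 124.48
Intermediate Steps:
E(u, v) = (90 + u)/(-132 + v)
sqrt(15496 + E(-124, 7)) = sqrt(15496 + (90 - 124)/(-132 + 7)) = sqrt(15496 - 34/(-125)) = sqrt(15496 - 1/125*(-34)) = sqrt(15496 + 34/125) = sqrt(1937034/125) = 9*sqrt(119570)/25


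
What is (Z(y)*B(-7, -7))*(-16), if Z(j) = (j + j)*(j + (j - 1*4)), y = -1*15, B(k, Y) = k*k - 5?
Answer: -718080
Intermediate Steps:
B(k, Y) = -5 + k² (B(k, Y) = k² - 5 = -5 + k²)
y = -15
Z(j) = 2*j*(-4 + 2*j) (Z(j) = (2*j)*(j + (j - 4)) = (2*j)*(j + (-4 + j)) = (2*j)*(-4 + 2*j) = 2*j*(-4 + 2*j))
(Z(y)*B(-7, -7))*(-16) = ((4*(-15)*(-2 - 15))*(-5 + (-7)²))*(-16) = ((4*(-15)*(-17))*(-5 + 49))*(-16) = (1020*44)*(-16) = 44880*(-16) = -718080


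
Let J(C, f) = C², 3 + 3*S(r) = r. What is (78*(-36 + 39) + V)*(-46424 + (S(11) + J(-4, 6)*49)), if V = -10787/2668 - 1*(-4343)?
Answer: -6052229188/29 ≈ -2.0870e+8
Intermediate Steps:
S(r) = -1 + r/3
V = 503319/116 (V = -10787*1/2668 + 4343 = -469/116 + 4343 = 503319/116 ≈ 4339.0)
(78*(-36 + 39) + V)*(-46424 + (S(11) + J(-4, 6)*49)) = (78*(-36 + 39) + 503319/116)*(-46424 + ((-1 + (⅓)*11) + (-4)²*49)) = (78*3 + 503319/116)*(-46424 + ((-1 + 11/3) + 16*49)) = (234 + 503319/116)*(-46424 + (8/3 + 784)) = 530463*(-46424 + 2360/3)/116 = (530463/116)*(-136912/3) = -6052229188/29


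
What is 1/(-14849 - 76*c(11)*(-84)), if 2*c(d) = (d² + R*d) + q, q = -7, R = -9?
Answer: 1/33031 ≈ 3.0275e-5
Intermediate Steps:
c(d) = -7/2 + d²/2 - 9*d/2 (c(d) = ((d² - 9*d) - 7)/2 = (-7 + d² - 9*d)/2 = -7/2 + d²/2 - 9*d/2)
1/(-14849 - 76*c(11)*(-84)) = 1/(-14849 - 76*(-7/2 + (½)*11² - 9/2*11)*(-84)) = 1/(-14849 - 76*(-7/2 + (½)*121 - 99/2)*(-84)) = 1/(-14849 - 76*(-7/2 + 121/2 - 99/2)*(-84)) = 1/(-14849 - 76*15/2*(-84)) = 1/(-14849 - 570*(-84)) = 1/(-14849 + 47880) = 1/33031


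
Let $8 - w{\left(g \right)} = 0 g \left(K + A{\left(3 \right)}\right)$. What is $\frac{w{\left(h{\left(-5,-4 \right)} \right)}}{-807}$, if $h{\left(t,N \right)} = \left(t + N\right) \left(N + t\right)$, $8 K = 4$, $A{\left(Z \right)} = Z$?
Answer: $- \frac{8}{807} \approx -0.0099133$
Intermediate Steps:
$K = \frac{1}{2}$ ($K = \frac{1}{8} \cdot 4 = \frac{1}{2} \approx 0.5$)
$h{\left(t,N \right)} = \left(N + t\right)^{2}$ ($h{\left(t,N \right)} = \left(N + t\right) \left(N + t\right) = \left(N + t\right)^{2}$)
$w{\left(g \right)} = 8$ ($w{\left(g \right)} = 8 - 0 g \left(\frac{1}{2} + 3\right) = 8 - 0 \cdot \frac{7}{2} = 8 - 0 = 8 + 0 = 8$)
$\frac{w{\left(h{\left(-5,-4 \right)} \right)}}{-807} = \frac{8}{-807} = 8 \left(- \frac{1}{807}\right) = - \frac{8}{807}$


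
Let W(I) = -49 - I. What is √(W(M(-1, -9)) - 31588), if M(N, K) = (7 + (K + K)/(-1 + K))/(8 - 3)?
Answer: I*√790969/5 ≈ 177.87*I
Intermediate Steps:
M(N, K) = 7/5 + 2*K/(5*(-1 + K)) (M(N, K) = (7 + (2*K)/(-1 + K))/5 = (7 + 2*K/(-1 + K))*(⅕) = 7/5 + 2*K/(5*(-1 + K)))
√(W(M(-1, -9)) - 31588) = √((-49 - (-7 + 9*(-9))/(5*(-1 - 9))) - 31588) = √((-49 - (-7 - 81)/(5*(-10))) - 31588) = √((-49 - (-1)*(-88)/(5*10)) - 31588) = √((-49 - 1*44/25) - 31588) = √((-49 - 44/25) - 31588) = √(-1269/25 - 31588) = √(-790969/25) = I*√790969/5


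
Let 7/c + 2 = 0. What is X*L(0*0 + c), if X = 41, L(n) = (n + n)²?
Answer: 2009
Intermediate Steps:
c = -7/2 (c = 7/(-2 + 0) = 7/(-2) = 7*(-½) = -7/2 ≈ -3.5000)
L(n) = 4*n² (L(n) = (2*n)² = 4*n²)
X*L(0*0 + c) = 41*(4*(0*0 - 7/2)²) = 41*(4*(0 - 7/2)²) = 41*(4*(-7/2)²) = 41*(4*(49/4)) = 41*49 = 2009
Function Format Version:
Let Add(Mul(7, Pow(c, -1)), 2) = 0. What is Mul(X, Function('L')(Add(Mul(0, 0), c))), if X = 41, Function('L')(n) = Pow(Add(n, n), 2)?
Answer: 2009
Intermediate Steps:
c = Rational(-7, 2) (c = Mul(7, Pow(Add(-2, 0), -1)) = Mul(7, Pow(-2, -1)) = Mul(7, Rational(-1, 2)) = Rational(-7, 2) ≈ -3.5000)
Function('L')(n) = Mul(4, Pow(n, 2)) (Function('L')(n) = Pow(Mul(2, n), 2) = Mul(4, Pow(n, 2)))
Mul(X, Function('L')(Add(Mul(0, 0), c))) = Mul(41, Mul(4, Pow(Add(Mul(0, 0), Rational(-7, 2)), 2))) = Mul(41, Mul(4, Pow(Add(0, Rational(-7, 2)), 2))) = Mul(41, Mul(4, Pow(Rational(-7, 2), 2))) = Mul(41, Mul(4, Rational(49, 4))) = Mul(41, 49) = 2009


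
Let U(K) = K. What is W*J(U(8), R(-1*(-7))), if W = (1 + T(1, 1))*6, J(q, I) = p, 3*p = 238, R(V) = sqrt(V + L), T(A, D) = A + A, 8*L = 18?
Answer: 1428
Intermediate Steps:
L = 9/4 (L = (1/8)*18 = 9/4 ≈ 2.2500)
T(A, D) = 2*A
R(V) = sqrt(9/4 + V) (R(V) = sqrt(V + 9/4) = sqrt(9/4 + V))
p = 238/3 (p = (1/3)*238 = 238/3 ≈ 79.333)
J(q, I) = 238/3
W = 18 (W = (1 + 2*1)*6 = (1 + 2)*6 = 3*6 = 18)
W*J(U(8), R(-1*(-7))) = 18*(238/3) = 1428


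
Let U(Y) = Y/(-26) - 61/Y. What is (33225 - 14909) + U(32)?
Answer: 7618151/416 ≈ 18313.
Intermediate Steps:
U(Y) = -61/Y - Y/26 (U(Y) = Y*(-1/26) - 61/Y = -Y/26 - 61/Y = -61/Y - Y/26)
(33225 - 14909) + U(32) = (33225 - 14909) + (-61/32 - 1/26*32) = 18316 + (-61*1/32 - 16/13) = 18316 + (-61/32 - 16/13) = 18316 - 1305/416 = 7618151/416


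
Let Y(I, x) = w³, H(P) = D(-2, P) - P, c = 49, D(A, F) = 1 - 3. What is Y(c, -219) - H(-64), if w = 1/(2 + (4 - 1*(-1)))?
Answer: -21265/343 ≈ -61.997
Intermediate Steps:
D(A, F) = -2
H(P) = -2 - P
w = ⅐ (w = 1/(2 + (4 + 1)) = 1/(2 + 5) = 1/7 = ⅐ ≈ 0.14286)
Y(I, x) = 1/343 (Y(I, x) = (⅐)³ = 1/343)
Y(c, -219) - H(-64) = 1/343 - (-2 - 1*(-64)) = 1/343 - (-2 + 64) = 1/343 - 1*62 = 1/343 - 62 = -21265/343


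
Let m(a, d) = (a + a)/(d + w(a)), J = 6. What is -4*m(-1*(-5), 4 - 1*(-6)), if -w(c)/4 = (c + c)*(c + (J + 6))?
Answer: 4/67 ≈ 0.059702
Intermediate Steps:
w(c) = -8*c*(12 + c) (w(c) = -4*(c + c)*(c + (6 + 6)) = -4*2*c*(c + 12) = -4*2*c*(12 + c) = -8*c*(12 + c))
m(a, d) = 2*a/(d - 8*a*(12 + a)) (m(a, d) = (a + a)/(d - 8*a*(12 + a)) = (2*a)/(d - 8*a*(12 + a)) = 2*a/(d - 8*a*(12 + a)))
-4*m(-1*(-5), 4 - 1*(-6)) = -(-8)*(-1*(-5))/(-(4 - 1*(-6)) + 8*(-1*(-5))*(12 - 1*(-5))) = -(-8)*5/(-(4 + 6) + 8*5*(12 + 5)) = -(-8)*5/(-1*10 + 8*5*17) = -(-8)*5/(-10 + 680) = -(-8)*5/670 = -4*(-1/67) = 4/67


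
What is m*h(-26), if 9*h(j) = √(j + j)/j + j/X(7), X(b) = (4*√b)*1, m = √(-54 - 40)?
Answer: √1222/117 - 13*I*√658/126 ≈ 0.29878 - 2.6466*I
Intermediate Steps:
m = I*√94 (m = √(-94) = I*√94 ≈ 9.6954*I)
X(b) = 4*√b
h(j) = √2/(9*√j) + j*√7/252 (h(j) = (√(j + j)/j + j/((4*√7)))/9 = (√(2*j)/j + j*(√7/28))/9 = ((√2*√j)/j + j*√7/28)/9 = (√2/√j + j*√7/28)/9 = √2/(9*√j) + j*√7/252)
m*h(-26) = (I*√94)*(√2/(9*√(-26)) + (1/252)*(-26)*√7) = (I*√94)*(√2*(-I*√26/26)/9 - 13*√7/126) = (I*√94)*(-I*√13/117 - 13*√7/126) = (I*√94)*(-13*√7/126 - I*√13/117) = I*√94*(-13*√7/126 - I*√13/117)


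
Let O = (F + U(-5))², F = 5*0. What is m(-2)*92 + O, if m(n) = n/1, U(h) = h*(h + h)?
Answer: 2316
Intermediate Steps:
U(h) = 2*h² (U(h) = h*(2*h) = 2*h²)
F = 0
O = 2500 (O = (0 + 2*(-5)²)² = (0 + 2*25)² = (0 + 50)² = 50² = 2500)
m(n) = n (m(n) = n*1 = n)
m(-2)*92 + O = -2*92 + 2500 = -184 + 2500 = 2316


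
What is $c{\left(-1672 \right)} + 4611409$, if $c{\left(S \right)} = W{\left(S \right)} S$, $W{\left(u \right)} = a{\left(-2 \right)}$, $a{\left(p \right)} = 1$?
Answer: $4609737$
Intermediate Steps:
$W{\left(u \right)} = 1$
$c{\left(S \right)} = S$ ($c{\left(S \right)} = 1 S = S$)
$c{\left(-1672 \right)} + 4611409 = -1672 + 4611409 = 4609737$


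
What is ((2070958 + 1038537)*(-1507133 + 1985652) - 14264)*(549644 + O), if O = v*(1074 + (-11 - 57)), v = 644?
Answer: 1781834930929486628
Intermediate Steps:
O = 647864 (O = 644*(1074 + (-11 - 57)) = 644*(1074 - 68) = 644*1006 = 647864)
((2070958 + 1038537)*(-1507133 + 1985652) - 14264)*(549644 + O) = ((2070958 + 1038537)*(-1507133 + 1985652) - 14264)*(549644 + 647864) = (3109495*478519 - 14264)*1197508 = (1487952437905 - 14264)*1197508 = 1487952423641*1197508 = 1781834930929486628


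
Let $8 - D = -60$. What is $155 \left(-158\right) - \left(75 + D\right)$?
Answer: $-24633$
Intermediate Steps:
$D = 68$ ($D = 8 - -60 = 8 + 60 = 68$)
$155 \left(-158\right) - \left(75 + D\right) = 155 \left(-158\right) - 143 = -24490 - 143 = -24633$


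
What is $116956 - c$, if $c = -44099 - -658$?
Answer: $160397$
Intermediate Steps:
$c = -43441$ ($c = -44099 + 658 = -43441$)
$116956 - c = 116956 - -43441 = 116956 + 43441 = 160397$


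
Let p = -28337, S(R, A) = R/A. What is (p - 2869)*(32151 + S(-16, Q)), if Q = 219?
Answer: -73241033306/73 ≈ -1.0033e+9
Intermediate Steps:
(p - 2869)*(32151 + S(-16, Q)) = (-28337 - 2869)*(32151 - 16/219) = -31206*(32151 - 16*1/219) = -31206*(32151 - 16/219) = -31206*7041053/219 = -73241033306/73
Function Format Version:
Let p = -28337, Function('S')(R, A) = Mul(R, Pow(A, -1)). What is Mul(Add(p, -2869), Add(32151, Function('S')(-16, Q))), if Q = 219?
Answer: Rational(-73241033306, 73) ≈ -1.0033e+9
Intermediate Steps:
Mul(Add(p, -2869), Add(32151, Function('S')(-16, Q))) = Mul(Add(-28337, -2869), Add(32151, Mul(-16, Pow(219, -1)))) = Mul(-31206, Add(32151, Mul(-16, Rational(1, 219)))) = Mul(-31206, Add(32151, Rational(-16, 219))) = Mul(-31206, Rational(7041053, 219)) = Rational(-73241033306, 73)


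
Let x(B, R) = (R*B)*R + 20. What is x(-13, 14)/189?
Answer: -2528/189 ≈ -13.376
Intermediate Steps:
x(B, R) = 20 + B*R² (x(B, R) = (B*R)*R + 20 = B*R² + 20 = 20 + B*R²)
x(-13, 14)/189 = (20 - 13*14²)/189 = (20 - 13*196)*(1/189) = (20 - 2548)*(1/189) = -2528*1/189 = -2528/189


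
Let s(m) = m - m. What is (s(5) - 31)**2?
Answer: 961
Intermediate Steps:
s(m) = 0
(s(5) - 31)**2 = (0 - 31)**2 = (-31)**2 = 961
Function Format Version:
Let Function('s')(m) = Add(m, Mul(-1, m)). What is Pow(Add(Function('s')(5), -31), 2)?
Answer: 961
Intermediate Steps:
Function('s')(m) = 0
Pow(Add(Function('s')(5), -31), 2) = Pow(Add(0, -31), 2) = Pow(-31, 2) = 961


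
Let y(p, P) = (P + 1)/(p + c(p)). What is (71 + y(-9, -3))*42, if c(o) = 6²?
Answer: 26810/9 ≈ 2978.9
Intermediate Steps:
c(o) = 36
y(p, P) = (1 + P)/(36 + p) (y(p, P) = (P + 1)/(p + 36) = (1 + P)/(36 + p))
(71 + y(-9, -3))*42 = (71 + (1 - 3)/(36 - 9))*42 = (71 - 2/27)*42 = (1915/27)*42 = 26810/9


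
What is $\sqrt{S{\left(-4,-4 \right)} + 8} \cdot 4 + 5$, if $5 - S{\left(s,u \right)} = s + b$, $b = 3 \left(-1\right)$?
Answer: $5 + 8 \sqrt{5} \approx 22.889$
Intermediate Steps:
$b = -3$
$S{\left(s,u \right)} = 8 - s$ ($S{\left(s,u \right)} = 5 - \left(s - 3\right) = 5 - \left(-3 + s\right) = 8 - s$)
$\sqrt{S{\left(-4,-4 \right)} + 8} \cdot 4 + 5 = \sqrt{\left(8 - -4\right) + 8} \cdot 4 + 5 = \sqrt{\left(8 + 4\right) + 8} \cdot 4 + 5 = \sqrt{12 + 8} \cdot 4 + 5 = \sqrt{20} \cdot 4 + 5 = 2 \sqrt{5} \cdot 4 + 5 = 8 \sqrt{5} + 5 = 5 + 8 \sqrt{5}$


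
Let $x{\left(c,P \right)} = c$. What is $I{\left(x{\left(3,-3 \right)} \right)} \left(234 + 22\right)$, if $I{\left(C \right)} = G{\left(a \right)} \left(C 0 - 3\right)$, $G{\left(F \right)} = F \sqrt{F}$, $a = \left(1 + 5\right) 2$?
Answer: $- 18432 \sqrt{3} \approx -31925.0$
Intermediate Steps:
$a = 12$ ($a = 6 \cdot 2 = 12$)
$G{\left(F \right)} = F^{\frac{3}{2}}$
$I{\left(C \right)} = - 72 \sqrt{3}$ ($I{\left(C \right)} = 12^{\frac{3}{2}} \left(C 0 - 3\right) = 24 \sqrt{3} \left(0 - 3\right) = 24 \sqrt{3} \left(-3\right) = - 72 \sqrt{3}$)
$I{\left(x{\left(3,-3 \right)} \right)} \left(234 + 22\right) = - 72 \sqrt{3} \left(234 + 22\right) = - 72 \sqrt{3} \cdot 256 = - 18432 \sqrt{3}$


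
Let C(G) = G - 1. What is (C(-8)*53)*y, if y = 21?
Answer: -10017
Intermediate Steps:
C(G) = -1 + G
(C(-8)*53)*y = ((-1 - 8)*53)*21 = -9*53*21 = -477*21 = -10017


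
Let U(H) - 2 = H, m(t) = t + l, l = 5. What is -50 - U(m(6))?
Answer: -63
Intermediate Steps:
m(t) = 5 + t (m(t) = t + 5 = 5 + t)
U(H) = 2 + H
-50 - U(m(6)) = -50 - (2 + (5 + 6)) = -50 - (2 + 11) = -50 - 1*13 = -50 - 13 = -63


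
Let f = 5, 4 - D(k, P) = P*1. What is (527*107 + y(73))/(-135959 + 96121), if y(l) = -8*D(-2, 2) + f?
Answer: -28189/19919 ≈ -1.4152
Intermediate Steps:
D(k, P) = 4 - P
y(l) = -11 (y(l) = -8*(4 - 1*2) + 5 = -8*(4 - 2) + 5 = -8*2 + 5 = -16 + 5 = -11)
(527*107 + y(73))/(-135959 + 96121) = (527*107 - 11)/(-135959 + 96121) = (56389 - 11)/(-39838) = 56378*(-1/39838) = -28189/19919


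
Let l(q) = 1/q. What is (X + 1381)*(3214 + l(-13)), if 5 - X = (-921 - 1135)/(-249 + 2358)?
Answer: 164932330/37 ≈ 4.4576e+6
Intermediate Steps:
X = 12601/2109 (X = 5 - (-921 - 1135)/(-249 + 2358) = 5 - (-2056)/2109 = 5 - 1*(-2056/2109) = 5 + 2056/2109 = 12601/2109 ≈ 5.9749)
(X + 1381)*(3214 + l(-13)) = (12601/2109 + 1381)*(3214 + 1/(-13)) = 2925130*(3214 - 1/13)/2109 = (2925130/2109)*(41781/13) = 164932330/37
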